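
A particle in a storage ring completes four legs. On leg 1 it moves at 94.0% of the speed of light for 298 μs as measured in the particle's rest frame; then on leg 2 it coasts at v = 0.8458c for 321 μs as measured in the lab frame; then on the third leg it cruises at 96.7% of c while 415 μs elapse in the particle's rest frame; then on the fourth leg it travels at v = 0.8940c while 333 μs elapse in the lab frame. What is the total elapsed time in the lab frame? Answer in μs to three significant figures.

Leg 1: β = 0.940; γ = 1/√(1 − 0.940²) = 1/√0.1164 = 2.931; Δt_1 = 2.931 × 298 = 873.5 μs.
Leg 2: 321 μs is already measured in the lab frame.
Leg 3: β = 0.967; γ = 1/√(1 − 0.967²) = 1/√0.06491 = 3.925; Δt_3 = 3.925 × 415 = 1629 μs.
Leg 4: 333 μs is already measured in the lab frame.
Total: 873.5 + 321.0 + 1629 + 333.0 μs.

Δt = 3160 μs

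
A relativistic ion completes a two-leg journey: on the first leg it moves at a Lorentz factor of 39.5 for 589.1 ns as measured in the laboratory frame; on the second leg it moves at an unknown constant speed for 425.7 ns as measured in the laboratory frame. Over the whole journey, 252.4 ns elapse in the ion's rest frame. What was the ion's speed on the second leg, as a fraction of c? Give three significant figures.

β = 0.830

Leg 1: γ = 39.5; τ_1 = 589.1/39.50 = 14.91 ns.
Leg 2: speed unknown; τ_2 = 425.7/γ_2.
Total proper time: 14.91 + τ_2 = 252.4, so τ_2 = 252.4 − 14.91 = 237.5 ns.
γ_2 = 425.7/237.5 = 1.793; β = √(1 − 1/γ²) = √0.6888.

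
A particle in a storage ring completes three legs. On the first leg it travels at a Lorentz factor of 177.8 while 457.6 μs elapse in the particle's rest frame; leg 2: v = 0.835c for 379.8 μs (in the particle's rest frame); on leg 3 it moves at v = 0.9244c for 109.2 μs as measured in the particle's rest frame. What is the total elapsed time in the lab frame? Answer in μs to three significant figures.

Δt = 8.23×10⁴ μs

Leg 1: γ = 177.8; Δt_1 = 177.8 × 457.6 = 8.136×10⁴ μs.
Leg 2: γ = 1/√(1 − 0.835²) = 1/√0.3028 = 1.817; Δt_2 = 1.817 × 379.8 = 690.2 μs.
Leg 3: γ = 1/√(1 − 0.9244²) = 1/√0.1455 = 2.622; Δt_3 = 2.622 × 109.2 = 286.3 μs.
Total: 8.136×10⁴ + 690.2 + 286.3 μs.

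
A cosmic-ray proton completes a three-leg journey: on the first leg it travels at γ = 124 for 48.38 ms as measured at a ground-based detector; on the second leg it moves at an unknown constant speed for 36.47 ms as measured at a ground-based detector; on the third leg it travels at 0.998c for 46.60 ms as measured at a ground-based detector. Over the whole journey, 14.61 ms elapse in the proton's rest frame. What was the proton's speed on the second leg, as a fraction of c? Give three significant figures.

β = 0.951

Leg 1: γ = 124; τ_1 = 48.38/124.0 = 0.3902 ms.
Leg 2: speed unknown; τ_2 = 36.47/γ_2.
Leg 3: γ = 1/√(1 − 0.998²) = 1/√0.003996 = 15.82; τ_3 = 46.60/15.82 = 2.946 ms.
Total proper time: 0.3902 + τ_2 + 2.946 = 14.61, so τ_2 = 14.61 − 3.336 = 11.27 ms.
γ_2 = 36.47/11.27 = 3.235; β = √(1 − 1/γ²) = √0.9044.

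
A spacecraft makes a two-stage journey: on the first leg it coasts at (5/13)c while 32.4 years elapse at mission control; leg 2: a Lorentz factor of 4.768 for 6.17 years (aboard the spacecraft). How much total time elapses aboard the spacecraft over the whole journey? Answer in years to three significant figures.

τ = 36.1 years

Leg 1: γ = 1/√(1 − (5/13)²) = 13/12 ≈ 1.083; τ_1 = 32.4/1.083 = 29.91 years.
Leg 2: 6.17 years is already measured aboard the spacecraft.
Total: 29.91 + 6.170 years.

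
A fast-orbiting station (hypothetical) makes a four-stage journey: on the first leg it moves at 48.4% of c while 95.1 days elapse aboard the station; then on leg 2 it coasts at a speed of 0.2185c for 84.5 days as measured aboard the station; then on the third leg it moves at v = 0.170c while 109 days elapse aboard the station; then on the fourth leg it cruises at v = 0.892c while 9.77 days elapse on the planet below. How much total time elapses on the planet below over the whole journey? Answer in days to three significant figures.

Leg 1: β = 0.484; γ = 1/√(1 − 0.484²) = 1/√0.7657 = 1.143; Δt_1 = 1.143 × 95.1 = 108.7 days.
Leg 2: γ = 1/√(1 − 0.2185²) = 1/√0.9523 = 1.025; Δt_2 = 1.025 × 84.5 = 86.59 days.
Leg 3: γ = 1/√(1 − 0.170²) = 1/√0.9711 = 1.015; Δt_3 = 1.015 × 109 = 110.6 days.
Leg 4: 9.77 days is already measured on the planet below.
Total: 108.7 + 86.59 + 110.6 + 9.770 days.

Δt = 316 days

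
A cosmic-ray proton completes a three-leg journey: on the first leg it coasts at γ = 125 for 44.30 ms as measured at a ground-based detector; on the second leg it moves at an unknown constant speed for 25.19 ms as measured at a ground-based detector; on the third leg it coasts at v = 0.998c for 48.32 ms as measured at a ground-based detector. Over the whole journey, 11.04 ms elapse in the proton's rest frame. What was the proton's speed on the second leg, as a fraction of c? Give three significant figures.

Leg 1: γ = 125; τ_1 = 44.30/125.0 = 0.3544 ms.
Leg 2: speed unknown; τ_2 = 25.19/γ_2.
Leg 3: γ = 1/√(1 − 0.998²) = 1/√0.003996 = 15.82; τ_3 = 48.32/15.82 = 3.054 ms.
Total proper time: 0.3544 + τ_2 + 3.054 = 11.04, so τ_2 = 11.04 − 3.409 = 7.631 ms.
γ_2 = 25.19/7.631 = 3.301; β = √(1 − 1/γ²) = √0.9082.

β = 0.953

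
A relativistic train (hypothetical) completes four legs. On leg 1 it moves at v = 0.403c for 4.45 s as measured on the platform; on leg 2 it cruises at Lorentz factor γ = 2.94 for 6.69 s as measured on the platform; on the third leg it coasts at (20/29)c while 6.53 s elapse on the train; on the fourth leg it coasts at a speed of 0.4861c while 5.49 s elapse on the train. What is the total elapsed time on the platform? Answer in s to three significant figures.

Leg 1: 4.45 s is already measured on the platform.
Leg 2: 6.69 s is already measured on the platform.
Leg 3: γ = 1/√(1 − (20/29)²) = 29/21 ≈ 1.381; Δt_3 = 1.381 × 6.53 = 9.018 s.
Leg 4: γ = 1/√(1 − 0.4861²) = 1/√0.7637 = 1.144; Δt_4 = 1.144 × 5.49 = 6.282 s.
Total: 4.450 + 6.690 + 9.018 + 6.282 s.

Δt = 26.4 s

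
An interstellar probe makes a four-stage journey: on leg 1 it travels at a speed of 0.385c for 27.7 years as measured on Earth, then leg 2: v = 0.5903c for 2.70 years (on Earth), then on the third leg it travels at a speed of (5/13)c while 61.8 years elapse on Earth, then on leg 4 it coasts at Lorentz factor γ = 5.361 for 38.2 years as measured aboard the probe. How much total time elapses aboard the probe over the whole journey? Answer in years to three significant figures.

τ = 123 years

Leg 1: γ = 1/√(1 − 0.385²) = 1/√0.8518 = 1.084; τ_1 = 27.7/1.084 = 25.56 years.
Leg 2: γ = 1/√(1 − 0.5903²) = 1/√0.6515 = 1.239; τ_2 = 2.70/1.239 = 2.179 years.
Leg 3: γ = 1/√(1 − (5/13)²) = 13/12 ≈ 1.083; τ_3 = 61.8/1.083 = 57.05 years.
Leg 4: 38.2 years is already measured aboard the probe.
Total: 25.56 + 2.179 + 57.05 + 38.20 years.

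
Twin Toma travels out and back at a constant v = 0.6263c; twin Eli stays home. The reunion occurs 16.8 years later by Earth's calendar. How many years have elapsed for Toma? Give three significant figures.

γ = 1/√(1 − 0.6263²) = 1/√0.6077 = 1.283
Toma's clock measures proper time along the trip: τ = Δt/γ = 16.8/1.283 years.

τ = 13.1 years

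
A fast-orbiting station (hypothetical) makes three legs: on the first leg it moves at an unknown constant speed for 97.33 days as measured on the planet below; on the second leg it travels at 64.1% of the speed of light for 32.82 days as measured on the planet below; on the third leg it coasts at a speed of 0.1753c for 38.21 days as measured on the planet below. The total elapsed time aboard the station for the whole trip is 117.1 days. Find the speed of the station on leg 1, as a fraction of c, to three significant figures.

β = 0.830

Leg 1: speed unknown; τ_1 = 97.33/γ_1.
Leg 2: β = 0.641; γ = 1/√(1 − 0.641²) = 1/√0.5891 = 1.303; τ_2 = 32.82/1.303 = 25.19 days.
Leg 3: γ = 1/√(1 − 0.1753²) = 1/√0.9693 = 1.016; τ_3 = 38.21/1.016 = 37.62 days.
Total proper time: τ_1 + 25.19 + 37.62 = 117.1, so τ_1 = 117.1 − 62.81 = 54.29 days.
γ_1 = 97.33/54.29 = 1.793; β = √(1 − 1/γ²) = √0.6889.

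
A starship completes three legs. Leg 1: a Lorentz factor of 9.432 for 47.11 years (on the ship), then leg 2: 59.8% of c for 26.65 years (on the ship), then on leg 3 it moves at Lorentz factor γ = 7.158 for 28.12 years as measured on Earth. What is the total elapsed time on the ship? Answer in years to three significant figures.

Leg 1: 47.11 years is already measured on the ship.
Leg 2: 26.65 years is already measured on the ship.
Leg 3: γ = 7.158; τ_3 = 28.12/7.158 = 3.928 years.
Total: 47.11 + 26.65 + 3.928 years.

τ = 77.7 years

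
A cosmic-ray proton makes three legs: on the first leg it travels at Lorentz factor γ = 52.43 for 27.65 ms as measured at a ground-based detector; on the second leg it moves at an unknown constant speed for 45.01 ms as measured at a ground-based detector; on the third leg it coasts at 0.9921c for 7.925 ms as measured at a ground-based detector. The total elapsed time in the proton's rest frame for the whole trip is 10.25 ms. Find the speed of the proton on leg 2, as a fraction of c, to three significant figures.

β = 0.981

Leg 1: γ = 52.43; τ_1 = 27.65/52.43 = 0.5274 ms.
Leg 2: speed unknown; τ_2 = 45.01/γ_2.
Leg 3: γ = 1/√(1 − 0.9921²) = 1/√0.01574 = 7.971; τ_3 = 7.925/7.971 = 0.9942 ms.
Total proper time: 0.5274 + τ_2 + 0.9942 = 10.25, so τ_2 = 10.25 − 1.522 = 8.728 ms.
γ_2 = 45.01/8.728 = 5.157; β = √(1 − 1/γ²) = √0.9624.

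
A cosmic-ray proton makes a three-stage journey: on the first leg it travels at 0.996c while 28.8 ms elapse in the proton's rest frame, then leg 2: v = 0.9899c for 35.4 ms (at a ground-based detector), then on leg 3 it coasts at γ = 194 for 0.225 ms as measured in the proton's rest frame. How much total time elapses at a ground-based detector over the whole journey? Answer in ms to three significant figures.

Leg 1: γ = 1/√(1 − 0.996²) = 1/√0.007984 = 11.19; Δt_1 = 11.19 × 28.8 = 322.3 ms.
Leg 2: 35.4 ms is already measured at a ground-based detector.
Leg 3: γ = 194; Δt_3 = 194.0 × 0.225 = 43.65 ms.
Total: 322.3 + 35.40 + 43.65 ms.

Δt = 401 ms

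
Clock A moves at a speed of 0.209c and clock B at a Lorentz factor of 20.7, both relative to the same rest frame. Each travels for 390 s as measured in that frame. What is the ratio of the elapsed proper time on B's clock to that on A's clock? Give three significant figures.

A: γ = 1/√(1 − 0.209²) = 1/√0.9563 = 1.023. B: γ = 20.7.
τ_A/τ_B = γ_B/γ_A = 20.70/1.023 = 20.24, so τ_B/τ_A = 0.04940.

τ_B/τ_A = 0.0494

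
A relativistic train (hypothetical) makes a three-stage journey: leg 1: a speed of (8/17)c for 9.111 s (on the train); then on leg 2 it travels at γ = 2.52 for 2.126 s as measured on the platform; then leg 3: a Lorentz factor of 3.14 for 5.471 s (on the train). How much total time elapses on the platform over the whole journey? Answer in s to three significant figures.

Leg 1: γ = 1/√(1 − (8/17)²) = 17/15 ≈ 1.133; Δt_1 = 1.133 × 9.111 = 10.33 s.
Leg 2: 2.126 s is already measured on the platform.
Leg 3: γ = 3.14; Δt_3 = 3.140 × 5.471 = 17.18 s.
Total: 10.33 + 2.126 + 17.18 s.

Δt = 29.6 s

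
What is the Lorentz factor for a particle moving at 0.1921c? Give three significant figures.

γ = 1.02

γ = 1/√(1 − 0.1921²) = 1/√0.9631 = 1.019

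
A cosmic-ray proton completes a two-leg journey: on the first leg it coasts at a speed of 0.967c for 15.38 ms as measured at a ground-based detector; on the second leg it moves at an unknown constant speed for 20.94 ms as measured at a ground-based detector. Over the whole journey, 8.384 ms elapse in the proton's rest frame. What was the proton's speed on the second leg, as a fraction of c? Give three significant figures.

Leg 1: γ = 1/√(1 − 0.967²) = 1/√0.06491 = 3.925; τ_1 = 15.38/3.925 = 3.918 ms.
Leg 2: speed unknown; τ_2 = 20.94/γ_2.
Total proper time: 3.918 + τ_2 = 8.384, so τ_2 = 8.384 − 3.918 = 4.466 ms.
γ_2 = 20.94/4.466 = 4.689; β = √(1 − 1/γ²) = √0.9545.

β = 0.977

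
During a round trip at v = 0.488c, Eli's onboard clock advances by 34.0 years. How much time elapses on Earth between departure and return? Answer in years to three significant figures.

γ = 1/√(1 − 0.488²) = 1/√0.7619 = 1.146
Earth-frame duration is the dilated interval: Δt = γτ = 1.146 × 34.0 years.

Δt = 39.0 years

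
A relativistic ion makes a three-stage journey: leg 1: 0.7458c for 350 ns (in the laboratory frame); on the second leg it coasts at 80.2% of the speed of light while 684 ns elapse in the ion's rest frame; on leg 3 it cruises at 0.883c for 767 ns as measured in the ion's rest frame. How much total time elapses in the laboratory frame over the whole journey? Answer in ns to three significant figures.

Δt = 3130 ns

Leg 1: 350 ns is already measured in the laboratory frame.
Leg 2: β = 0.802; γ = 1/√(1 − 0.802²) = 1/√0.3568 = 1.674; Δt_2 = 1.674 × 684 = 1145 ns.
Leg 3: γ = 1/√(1 − 0.883²) = 1/√0.2203 = 2.131; Δt_3 = 2.131 × 767 = 1634 ns.
Total: 350.0 + 1145 + 1634 ns.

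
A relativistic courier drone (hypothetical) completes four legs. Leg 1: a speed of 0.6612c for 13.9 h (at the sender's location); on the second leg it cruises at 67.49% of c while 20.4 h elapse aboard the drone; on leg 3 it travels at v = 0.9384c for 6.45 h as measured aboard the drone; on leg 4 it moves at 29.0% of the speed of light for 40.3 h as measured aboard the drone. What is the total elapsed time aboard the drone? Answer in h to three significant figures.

Leg 1: γ = 1/√(1 − 0.6612²) = 1/√0.5628 = 1.333; τ_1 = 13.9/1.333 = 10.43 h.
Leg 2: 20.4 h is already measured aboard the drone.
Leg 3: 6.45 h is already measured aboard the drone.
Leg 4: 40.3 h is already measured aboard the drone.
Total: 10.43 + 20.40 + 6.450 + 40.30 h.

τ = 77.6 h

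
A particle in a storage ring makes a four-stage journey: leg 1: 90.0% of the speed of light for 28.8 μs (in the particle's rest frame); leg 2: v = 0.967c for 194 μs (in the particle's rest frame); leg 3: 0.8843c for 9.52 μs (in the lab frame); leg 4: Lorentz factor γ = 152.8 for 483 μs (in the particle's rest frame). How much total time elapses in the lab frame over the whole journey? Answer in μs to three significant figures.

Δt = 7.46×10⁴ μs

Leg 1: β = 0.900; γ = 1/√(1 − 0.900²) = 1/√0.1900 = 2.294; Δt_1 = 2.294 × 28.8 = 66.07 μs.
Leg 2: γ = 1/√(1 − 0.967²) = 1/√0.06491 = 3.925; Δt_2 = 3.925 × 194 = 761.5 μs.
Leg 3: 9.52 μs is already measured in the lab frame.
Leg 4: γ = 152.8; Δt_4 = 152.8 × 483 = 7.380×10⁴ μs.
Total: 66.07 + 761.5 + 9.520 + 7.380×10⁴ μs.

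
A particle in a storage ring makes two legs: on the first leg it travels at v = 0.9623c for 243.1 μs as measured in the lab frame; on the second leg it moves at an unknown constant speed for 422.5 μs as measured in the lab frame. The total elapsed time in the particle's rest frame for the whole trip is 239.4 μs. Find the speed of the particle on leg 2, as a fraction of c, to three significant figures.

β = 0.912

Leg 1: γ = 1/√(1 − 0.9623²) = 1/√0.07398 = 3.677; τ_1 = 243.1/3.677 = 66.12 μs.
Leg 2: speed unknown; τ_2 = 422.5/γ_2.
Total proper time: 66.12 + τ_2 = 239.4, so τ_2 = 239.4 − 66.12 = 173.3 μs.
γ_2 = 422.5/173.3 = 2.438; β = √(1 − 1/γ²) = √0.8318.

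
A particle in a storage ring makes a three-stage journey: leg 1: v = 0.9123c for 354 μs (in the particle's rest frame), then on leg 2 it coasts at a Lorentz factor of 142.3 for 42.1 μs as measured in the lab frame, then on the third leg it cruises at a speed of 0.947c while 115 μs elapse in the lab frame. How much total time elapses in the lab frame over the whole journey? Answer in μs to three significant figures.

Leg 1: γ = 1/√(1 − 0.9123²) = 1/√0.1677 = 2.442; Δt_1 = 2.442 × 354 = 864.4 μs.
Leg 2: 42.1 μs is already measured in the lab frame.
Leg 3: 115 μs is already measured in the lab frame.
Total: 864.4 + 42.10 + 115.0 μs.

Δt = 1020 μs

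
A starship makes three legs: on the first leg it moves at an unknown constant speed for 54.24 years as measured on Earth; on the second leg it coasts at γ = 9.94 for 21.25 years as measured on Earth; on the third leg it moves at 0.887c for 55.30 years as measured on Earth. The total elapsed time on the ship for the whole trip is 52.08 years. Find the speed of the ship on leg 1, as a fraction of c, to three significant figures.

Leg 1: speed unknown; τ_1 = 54.24/γ_1.
Leg 2: γ = 9.94; τ_2 = 21.25/9.940 = 2.138 years.
Leg 3: γ = 1/√(1 − 0.887²) = 1/√0.2132 = 2.166; τ_3 = 55.30/2.166 = 25.54 years.
Total proper time: τ_1 + 2.138 + 25.54 = 52.08, so τ_1 = 52.08 − 27.67 = 24.41 years.
γ_1 = 54.24/24.41 = 2.222; β = √(1 − 1/γ²) = √0.7975.

β = 0.893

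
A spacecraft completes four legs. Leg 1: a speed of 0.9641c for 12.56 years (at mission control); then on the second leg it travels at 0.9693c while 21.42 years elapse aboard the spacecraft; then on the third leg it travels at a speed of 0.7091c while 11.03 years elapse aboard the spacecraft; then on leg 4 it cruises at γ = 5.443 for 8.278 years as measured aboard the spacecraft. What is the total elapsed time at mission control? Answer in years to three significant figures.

Leg 1: 12.56 years is already measured at mission control.
Leg 2: γ = 1/√(1 − 0.9693²) = 1/√0.06046 = 4.067; Δt_2 = 4.067 × 21.42 = 87.12 years.
Leg 3: γ = 1/√(1 − 0.7091²) = 1/√0.4972 = 1.418; Δt_3 = 1.418 × 11.03 = 15.64 years.
Leg 4: γ = 5.443; Δt_4 = 5.443 × 8.278 = 45.06 years.
Total: 12.56 + 87.12 + 15.64 + 45.06 years.

Δt = 160 years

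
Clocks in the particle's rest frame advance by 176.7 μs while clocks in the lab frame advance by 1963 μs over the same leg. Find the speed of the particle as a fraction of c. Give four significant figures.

β = 0.9959

The proper time is measured in the particle's rest frame (both events occur at the particle's location); Δt is measured in the lab frame. γ = Δt/τ = 1963/176.7 = 11.11.
β = √(1 − 1/γ²) = √(1 − 0.008103) = √0.9919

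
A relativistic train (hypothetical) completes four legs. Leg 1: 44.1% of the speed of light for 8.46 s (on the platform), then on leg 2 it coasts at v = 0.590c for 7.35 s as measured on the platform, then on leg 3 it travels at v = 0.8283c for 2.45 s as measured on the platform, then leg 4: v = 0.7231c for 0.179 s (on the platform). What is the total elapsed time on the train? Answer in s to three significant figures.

τ = 15.0 s

Leg 1: β = 0.441; γ = 1/√(1 − 0.441²) = 1/√0.8055 = 1.114; τ_1 = 8.46/1.114 = 7.593 s.
Leg 2: γ = 1/√(1 − 0.590²) = 1/√0.6519 = 1.239; τ_2 = 7.35/1.239 = 5.934 s.
Leg 3: γ = 1/√(1 − 0.8283²) = 1/√0.3139 = 1.785; τ_3 = 2.45/1.785 = 1.373 s.
Leg 4: γ = 1/√(1 − 0.7231²) = 1/√0.4771 = 1.448; τ_4 = 0.179/1.448 = 0.1236 s.
Total: 7.593 + 5.934 + 1.373 + 0.1236 s.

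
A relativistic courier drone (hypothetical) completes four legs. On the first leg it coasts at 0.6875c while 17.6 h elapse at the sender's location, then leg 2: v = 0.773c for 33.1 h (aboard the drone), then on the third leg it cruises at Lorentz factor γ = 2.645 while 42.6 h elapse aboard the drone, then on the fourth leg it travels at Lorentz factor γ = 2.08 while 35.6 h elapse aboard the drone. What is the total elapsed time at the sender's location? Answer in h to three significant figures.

Δt = 256 h

Leg 1: 17.6 h is already measured at the sender's location.
Leg 2: γ = 1/√(1 − 0.773²) = 1/√0.4025 = 1.576; Δt_2 = 1.576 × 33.1 = 52.17 h.
Leg 3: γ = 2.645; Δt_3 = 2.645 × 42.6 = 112.7 h.
Leg 4: γ = 2.08; Δt_4 = 2.080 × 35.6 = 74.05 h.
Total: 17.60 + 52.17 + 112.7 + 74.05 h.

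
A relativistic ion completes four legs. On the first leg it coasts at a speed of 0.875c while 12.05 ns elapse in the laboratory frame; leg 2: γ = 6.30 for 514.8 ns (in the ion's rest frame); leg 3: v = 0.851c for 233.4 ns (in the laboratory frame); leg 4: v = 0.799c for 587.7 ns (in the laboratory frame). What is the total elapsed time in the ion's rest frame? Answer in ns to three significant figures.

Leg 1: γ = 1/√(1 − 0.875²) = 1/√0.2344 = 2.066; τ_1 = 12.05/2.066 = 5.834 ns.
Leg 2: 514.8 ns is already measured in the ion's rest frame.
Leg 3: γ = 1/√(1 − 0.851²) = 1/√0.2758 = 1.904; τ_3 = 233.4/1.904 = 122.6 ns.
Leg 4: γ = 1/√(1 − 0.799²) = 1/√0.3616 = 1.663; τ_4 = 587.7/1.663 = 353.4 ns.
Total: 5.834 + 514.8 + 122.6 + 353.4 ns.

τ = 997 ns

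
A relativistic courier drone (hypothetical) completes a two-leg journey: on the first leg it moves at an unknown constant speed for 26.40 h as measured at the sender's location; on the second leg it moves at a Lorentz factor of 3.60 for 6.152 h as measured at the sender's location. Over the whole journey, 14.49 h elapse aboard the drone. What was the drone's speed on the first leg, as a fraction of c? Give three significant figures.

Leg 1: speed unknown; τ_1 = 26.40/γ_1.
Leg 2: γ = 3.60; τ_2 = 6.152/3.600 = 1.709 h.
Total proper time: τ_1 + 1.709 = 14.49, so τ_1 = 14.49 − 1.709 = 12.78 h.
γ_1 = 26.40/12.78 = 2.066; β = √(1 − 1/γ²) = √0.7656.

β = 0.875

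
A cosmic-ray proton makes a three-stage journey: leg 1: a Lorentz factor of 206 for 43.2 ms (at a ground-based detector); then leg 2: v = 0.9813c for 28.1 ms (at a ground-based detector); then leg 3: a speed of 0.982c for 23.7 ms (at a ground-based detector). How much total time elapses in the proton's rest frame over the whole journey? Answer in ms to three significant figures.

Leg 1: γ = 206; τ_1 = 43.2/206.0 = 0.2097 ms.
Leg 2: γ = 1/√(1 − 0.9813²) = 1/√0.03705 = 5.195; τ_2 = 28.1/5.195 = 5.409 ms.
Leg 3: γ = 1/√(1 − 0.982²) = 1/√0.03568 = 5.294; τ_3 = 23.7/5.294 = 4.476 ms.
Total: 0.2097 + 5.409 + 4.476 ms.

τ = 10.1 ms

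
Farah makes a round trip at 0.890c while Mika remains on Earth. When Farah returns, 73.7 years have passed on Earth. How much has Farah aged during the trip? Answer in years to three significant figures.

γ = 1/√(1 − 0.890²) = 1/√0.2079 = 2.193
Farah's clock measures proper time along the trip: τ = Δt/γ = 73.7/2.193 years.

τ = 33.6 years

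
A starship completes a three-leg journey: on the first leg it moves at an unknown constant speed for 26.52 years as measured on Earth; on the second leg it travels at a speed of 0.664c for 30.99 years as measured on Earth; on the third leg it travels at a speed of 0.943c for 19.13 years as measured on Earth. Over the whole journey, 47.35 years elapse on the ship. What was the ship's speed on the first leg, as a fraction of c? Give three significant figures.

Leg 1: speed unknown; τ_1 = 26.52/γ_1.
Leg 2: γ = 1/√(1 − 0.664²) = 1/√0.5591 = 1.337; τ_2 = 30.99/1.337 = 23.17 years.
Leg 3: γ = 1/√(1 − 0.943²) = 1/√0.1108 = 3.005; τ_3 = 19.13/3.005 = 6.366 years.
Total proper time: τ_1 + 23.17 + 6.366 = 47.35, so τ_1 = 47.35 − 29.54 = 17.81 years.
γ_1 = 26.52/17.81 = 1.489; β = √(1 − 1/γ²) = √0.5489.

β = 0.741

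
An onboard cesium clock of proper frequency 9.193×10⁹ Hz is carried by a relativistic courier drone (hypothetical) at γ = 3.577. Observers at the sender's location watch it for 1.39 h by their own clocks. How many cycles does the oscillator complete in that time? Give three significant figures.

γ = 3.577
During 1.39 h of lab time, the oscillator's proper time advances by τ = Δt/γ = 1.39/3.577 = 0.3886 h = 1.399×10³ s.
N = f × τ = 9.193×10⁹ × 1.399×10³ = 1.286×10¹³.

N = 1.29×10¹³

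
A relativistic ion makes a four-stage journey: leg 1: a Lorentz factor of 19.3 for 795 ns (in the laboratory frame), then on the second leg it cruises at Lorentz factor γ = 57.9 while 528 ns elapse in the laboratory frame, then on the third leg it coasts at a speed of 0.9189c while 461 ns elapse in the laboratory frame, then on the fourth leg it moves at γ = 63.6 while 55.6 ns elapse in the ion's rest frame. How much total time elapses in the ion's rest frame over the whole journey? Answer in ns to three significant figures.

Leg 1: γ = 19.3; τ_1 = 795/19.30 = 41.19 ns.
Leg 2: γ = 57.9; τ_2 = 528/57.90 = 9.119 ns.
Leg 3: γ = 1/√(1 − 0.9189²) = 1/√0.1556 = 2.535; τ_3 = 461/2.535 = 181.9 ns.
Leg 4: 55.6 ns is already measured in the ion's rest frame.
Total: 41.19 + 9.119 + 181.9 + 55.60 ns.

τ = 288 ns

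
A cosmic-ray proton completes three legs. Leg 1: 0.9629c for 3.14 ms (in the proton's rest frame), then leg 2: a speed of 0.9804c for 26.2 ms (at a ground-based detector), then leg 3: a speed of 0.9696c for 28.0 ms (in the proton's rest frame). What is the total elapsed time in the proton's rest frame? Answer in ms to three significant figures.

Leg 1: 3.14 ms is already measured in the proton's rest frame.
Leg 2: γ = 1/√(1 − 0.9804²) = 1/√0.03882 = 5.076; τ_2 = 26.2/5.076 = 5.162 ms.
Leg 3: 28.0 ms is already measured in the proton's rest frame.
Total: 3.140 + 5.162 + 28.00 ms.

τ = 36.3 ms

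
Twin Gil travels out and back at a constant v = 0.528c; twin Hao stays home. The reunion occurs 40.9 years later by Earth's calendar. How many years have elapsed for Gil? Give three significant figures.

τ = 34.7 years

γ = 1/√(1 − 0.528²) = 1/√0.7212 = 1.178
Gil's clock measures proper time along the trip: τ = Δt/γ = 40.9/1.178 years.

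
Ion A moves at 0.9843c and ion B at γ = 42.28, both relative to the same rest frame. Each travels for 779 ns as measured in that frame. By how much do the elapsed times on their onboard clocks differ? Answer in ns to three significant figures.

|τ_A − τ_B| = 119 ns

A: γ = 1/√(1 − 0.9843²) = 1/√0.03115 = 5.666; τ_A = 779/5.666 = 137.5 ns.
B: γ = 42.28; τ_B = 779/42.28 = 18.42 ns.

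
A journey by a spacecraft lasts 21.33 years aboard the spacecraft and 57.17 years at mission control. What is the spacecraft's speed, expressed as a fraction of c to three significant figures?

β = 0.928

The proper time is measured aboard the spacecraft (both events occur at the spacecraft's location); Δt is measured at mission control. γ = Δt/τ = 57.17/21.33 = 2.680.
β = √(1 − 1/γ²) = √(1 − 0.1392) = √0.8608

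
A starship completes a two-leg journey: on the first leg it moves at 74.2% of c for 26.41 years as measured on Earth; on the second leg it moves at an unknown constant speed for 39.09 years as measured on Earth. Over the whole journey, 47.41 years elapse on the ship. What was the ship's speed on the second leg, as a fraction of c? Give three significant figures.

β = 0.650

Leg 1: β = 0.742; γ = 1/√(1 − 0.742²) = 1/√0.4494 = 1.492; τ_1 = 26.41/1.492 = 17.71 years.
Leg 2: speed unknown; τ_2 = 39.09/γ_2.
Total proper time: 17.71 + τ_2 = 47.41, so τ_2 = 47.41 − 17.71 = 29.70 years.
γ_2 = 39.09/29.70 = 1.316; β = √(1 − 1/γ²) = √0.4225.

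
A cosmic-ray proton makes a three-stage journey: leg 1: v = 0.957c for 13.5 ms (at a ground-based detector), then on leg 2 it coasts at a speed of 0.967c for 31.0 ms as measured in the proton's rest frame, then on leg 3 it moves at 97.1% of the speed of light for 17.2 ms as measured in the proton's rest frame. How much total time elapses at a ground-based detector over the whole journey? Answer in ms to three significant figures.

Δt = 207 ms

Leg 1: 13.5 ms is already measured at a ground-based detector.
Leg 2: γ = 1/√(1 − 0.967²) = 1/√0.06491 = 3.925; Δt_2 = 3.925 × 31.0 = 121.7 ms.
Leg 3: β = 0.971; γ = 1/√(1 − 0.971²) = 1/√0.05716 = 4.183; Δt_3 = 4.183 × 17.2 = 71.94 ms.
Total: 13.50 + 121.7 + 71.94 ms.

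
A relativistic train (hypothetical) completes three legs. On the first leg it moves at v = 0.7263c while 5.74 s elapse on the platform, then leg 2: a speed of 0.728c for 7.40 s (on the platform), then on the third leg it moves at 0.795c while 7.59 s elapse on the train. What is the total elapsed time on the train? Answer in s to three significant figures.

τ = 16.6 s

Leg 1: γ = 1/√(1 − 0.7263²) = 1/√0.4725 = 1.455; τ_1 = 5.74/1.455 = 3.946 s.
Leg 2: γ = 1/√(1 − 0.728²) = 1/√0.4700 = 1.459; τ_2 = 7.40/1.459 = 5.073 s.
Leg 3: 7.59 s is already measured on the train.
Total: 3.946 + 5.073 + 7.590 s.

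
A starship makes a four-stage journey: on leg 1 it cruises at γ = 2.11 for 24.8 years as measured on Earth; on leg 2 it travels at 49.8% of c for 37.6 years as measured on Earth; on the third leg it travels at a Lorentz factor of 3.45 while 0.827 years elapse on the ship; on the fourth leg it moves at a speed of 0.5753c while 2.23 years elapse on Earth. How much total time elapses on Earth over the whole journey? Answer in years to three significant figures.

Δt = 67.5 years

Leg 1: 24.8 years is already measured on Earth.
Leg 2: 37.6 years is already measured on Earth.
Leg 3: γ = 3.45; Δt_3 = 3.450 × 0.827 = 2.853 years.
Leg 4: 2.23 years is already measured on Earth.
Total: 24.80 + 37.60 + 2.853 + 2.230 years.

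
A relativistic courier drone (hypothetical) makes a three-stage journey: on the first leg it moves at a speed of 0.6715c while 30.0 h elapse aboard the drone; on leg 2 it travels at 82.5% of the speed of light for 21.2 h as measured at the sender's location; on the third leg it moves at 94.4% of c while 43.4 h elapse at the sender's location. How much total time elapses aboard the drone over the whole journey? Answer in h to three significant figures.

τ = 56.3 h

Leg 1: 30.0 h is already measured aboard the drone.
Leg 2: β = 0.825; γ = 1/√(1 − 0.825²) = 1/√0.3194 = 1.769; τ_2 = 21.2/1.769 = 11.98 h.
Leg 3: β = 0.944; γ = 1/√(1 − 0.944²) = 1/√0.1089 = 3.031; τ_3 = 43.4/3.031 = 14.32 h.
Total: 30.00 + 11.98 + 14.32 h.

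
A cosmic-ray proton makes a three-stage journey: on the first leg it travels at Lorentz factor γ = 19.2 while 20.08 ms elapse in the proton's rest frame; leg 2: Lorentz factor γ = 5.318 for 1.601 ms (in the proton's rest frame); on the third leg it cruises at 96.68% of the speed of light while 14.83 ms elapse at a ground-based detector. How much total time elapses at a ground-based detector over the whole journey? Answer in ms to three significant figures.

Leg 1: γ = 19.2; Δt_1 = 19.20 × 20.08 = 385.5 ms.
Leg 2: γ = 5.318; Δt_2 = 5.318 × 1.601 = 8.514 ms.
Leg 3: 14.83 ms is already measured at a ground-based detector.
Total: 385.5 + 8.514 + 14.83 ms.

Δt = 409 ms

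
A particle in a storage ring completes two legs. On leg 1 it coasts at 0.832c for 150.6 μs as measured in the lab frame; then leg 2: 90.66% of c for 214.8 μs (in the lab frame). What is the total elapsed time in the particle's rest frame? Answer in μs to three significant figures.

Leg 1: γ = 1/√(1 − 0.832²) = 1/√0.3078 = 1.803; τ_1 = 150.6/1.803 = 83.55 μs.
Leg 2: β = 0.9066; γ = 1/√(1 − 0.9066²) = 1/√0.1781 = 2.370; τ_2 = 214.8/2.370 = 90.64 μs.
Total: 83.55 + 90.64 μs.

τ = 174 μs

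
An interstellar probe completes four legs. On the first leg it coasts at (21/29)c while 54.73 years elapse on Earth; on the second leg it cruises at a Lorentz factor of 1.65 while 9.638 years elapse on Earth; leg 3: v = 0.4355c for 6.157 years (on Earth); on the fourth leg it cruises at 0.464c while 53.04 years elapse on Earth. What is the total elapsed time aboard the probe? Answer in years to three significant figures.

τ = 96.1 years

Leg 1: γ = 1/√(1 − (21/29)²) = 29/20 = 1.450; τ_1 = 54.73/1.450 = 37.74 years.
Leg 2: γ = 1.65; τ_2 = 9.638/1.650 = 5.841 years.
Leg 3: γ = 1/√(1 − 0.4355²) = 1/√0.8103 = 1.111; τ_3 = 6.157/1.111 = 5.542 years.
Leg 4: γ = 1/√(1 − 0.464²) = 1/√0.7847 = 1.129; τ_4 = 53.04/1.129 = 46.98 years.
Total: 37.74 + 5.841 + 5.542 + 46.98 years.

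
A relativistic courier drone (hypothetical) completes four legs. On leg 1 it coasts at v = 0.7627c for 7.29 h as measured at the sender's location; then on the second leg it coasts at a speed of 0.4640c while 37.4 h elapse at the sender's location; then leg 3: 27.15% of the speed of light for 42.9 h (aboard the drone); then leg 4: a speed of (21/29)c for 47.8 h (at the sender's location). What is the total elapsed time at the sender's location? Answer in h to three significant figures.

Leg 1: 7.29 h is already measured at the sender's location.
Leg 2: 37.4 h is already measured at the sender's location.
Leg 3: β = 0.2715; γ = 1/√(1 − 0.2715²) = 1/√0.9263 = 1.039; Δt_3 = 1.039 × 42.9 = 44.57 h.
Leg 4: 47.8 h is already measured at the sender's location.
Total: 7.290 + 37.40 + 44.57 + 47.80 h.

Δt = 137 h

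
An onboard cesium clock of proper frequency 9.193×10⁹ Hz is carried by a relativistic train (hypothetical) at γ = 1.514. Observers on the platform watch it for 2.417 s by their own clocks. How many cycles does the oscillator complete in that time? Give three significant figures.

γ = 1.514
During 2.417 s of lab time, the oscillator's proper time advances by τ = Δt/γ = 2.417/1.514 = 1.596 s = 1.596×10⁰ s.
N = f × τ = 9.193×10⁹ × 1.596×10⁰ = 1.468×10¹⁰.

N = 1.47×10¹⁰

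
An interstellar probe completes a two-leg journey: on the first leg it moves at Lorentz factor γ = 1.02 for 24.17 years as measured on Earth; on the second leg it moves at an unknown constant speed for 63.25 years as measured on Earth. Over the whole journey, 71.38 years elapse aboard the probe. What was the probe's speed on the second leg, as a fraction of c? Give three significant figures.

β = 0.657

Leg 1: γ = 1.02; τ_1 = 24.17/1.020 = 23.70 years.
Leg 2: speed unknown; τ_2 = 63.25/γ_2.
Total proper time: 23.70 + τ_2 = 71.38, so τ_2 = 71.38 − 23.70 = 47.68 years.
γ_2 = 63.25/47.68 = 1.326; β = √(1 − 1/γ²) = √0.4316.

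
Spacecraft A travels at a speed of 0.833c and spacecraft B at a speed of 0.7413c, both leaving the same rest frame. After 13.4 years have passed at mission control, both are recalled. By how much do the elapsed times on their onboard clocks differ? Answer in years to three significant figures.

A: γ = 1/√(1 − 0.833²) = 1/√0.3061 = 1.807; τ_A = 13.4/1.807 = 7.414 years.
B: γ = 1/√(1 − 0.7413²) = 1/√0.4505 = 1.490; τ_B = 13.4/1.490 = 8.994 years.

|τ_A − τ_B| = 1.58 years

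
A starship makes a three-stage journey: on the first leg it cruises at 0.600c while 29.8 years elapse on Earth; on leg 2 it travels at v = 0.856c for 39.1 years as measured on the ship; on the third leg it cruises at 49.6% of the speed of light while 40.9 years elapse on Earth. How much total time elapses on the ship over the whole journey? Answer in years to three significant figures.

τ = 98.5 years

Leg 1: γ = 1/√(1 − 0.600²) = 5/4 = 1.250; τ_1 = 29.8/1.250 = 23.84 years.
Leg 2: 39.1 years is already measured on the ship.
Leg 3: β = 0.496; γ = 1/√(1 − 0.496²) = 1/√0.7540 = 1.152; τ_3 = 40.9/1.152 = 35.51 years.
Total: 23.84 + 39.10 + 35.51 years.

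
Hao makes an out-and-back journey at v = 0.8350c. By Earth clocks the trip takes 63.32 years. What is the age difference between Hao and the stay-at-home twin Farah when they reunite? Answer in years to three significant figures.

γ = 1/√(1 − 0.8350²) = 1/√0.3028 = 1.817
Hao's elapsed proper time: τ = 63.32/1.817 = 34.84 years.
Age gap = Δt − τ = 63.32 − 34.84 years.

Δt − τ = 28.5 years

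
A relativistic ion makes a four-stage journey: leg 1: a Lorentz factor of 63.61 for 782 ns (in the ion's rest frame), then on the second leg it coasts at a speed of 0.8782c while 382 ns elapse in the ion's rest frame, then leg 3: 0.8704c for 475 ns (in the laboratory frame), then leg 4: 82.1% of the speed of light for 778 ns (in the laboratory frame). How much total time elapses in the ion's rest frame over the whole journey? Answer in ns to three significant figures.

τ = 1840 ns

Leg 1: 782 ns is already measured in the ion's rest frame.
Leg 2: 382 ns is already measured in the ion's rest frame.
Leg 3: γ = 1/√(1 − 0.8704²) = 1/√0.2424 = 2.031; τ_3 = 475/2.031 = 233.9 ns.
Leg 4: β = 0.821; γ = 1/√(1 − 0.821²) = 1/√0.3260 = 1.752; τ_4 = 778/1.752 = 444.2 ns.
Total: 782.0 + 382.0 + 233.9 + 444.2 ns.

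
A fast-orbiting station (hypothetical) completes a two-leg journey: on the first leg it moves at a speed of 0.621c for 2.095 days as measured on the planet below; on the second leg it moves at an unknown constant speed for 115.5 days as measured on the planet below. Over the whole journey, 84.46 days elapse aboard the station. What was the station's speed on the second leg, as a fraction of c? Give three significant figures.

β = 0.697

Leg 1: γ = 1/√(1 − 0.621²) = 1/√0.6144 = 1.276; τ_1 = 2.095/1.276 = 1.642 days.
Leg 2: speed unknown; τ_2 = 115.5/γ_2.
Total proper time: 1.642 + τ_2 = 84.46, so τ_2 = 84.46 − 1.642 = 82.82 days.
γ_2 = 115.5/82.82 = 1.395; β = √(1 − 1/γ²) = √0.4859.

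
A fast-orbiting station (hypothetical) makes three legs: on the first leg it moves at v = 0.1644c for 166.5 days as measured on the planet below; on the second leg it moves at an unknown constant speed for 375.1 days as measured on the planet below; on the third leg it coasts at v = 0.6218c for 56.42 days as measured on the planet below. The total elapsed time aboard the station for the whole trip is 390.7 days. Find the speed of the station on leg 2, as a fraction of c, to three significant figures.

β = 0.874

Leg 1: γ = 1/√(1 − 0.1644²) = 1/√0.9730 = 1.014; τ_1 = 166.5/1.014 = 164.2 days.
Leg 2: speed unknown; τ_2 = 375.1/γ_2.
Leg 3: γ = 1/√(1 − 0.6218²) = 1/√0.6134 = 1.277; τ_3 = 56.42/1.277 = 44.19 days.
Total proper time: 164.2 + τ_2 + 44.19 = 390.7, so τ_2 = 390.7 − 208.4 = 182.3 days.
γ_2 = 375.1/182.3 = 2.058; β = √(1 − 1/γ²) = √0.7639.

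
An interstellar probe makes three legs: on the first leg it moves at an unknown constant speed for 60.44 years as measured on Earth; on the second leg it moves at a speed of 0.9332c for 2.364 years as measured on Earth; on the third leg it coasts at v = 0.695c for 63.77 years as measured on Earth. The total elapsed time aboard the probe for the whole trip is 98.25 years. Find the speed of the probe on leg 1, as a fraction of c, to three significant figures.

Leg 1: speed unknown; τ_1 = 60.44/γ_1.
Leg 2: γ = 1/√(1 − 0.9332²) = 1/√0.1291 = 2.783; τ_2 = 2.364/2.783 = 0.8495 years.
Leg 3: γ = 1/√(1 − 0.695²) = 1/√0.5170 = 1.391; τ_3 = 63.77/1.391 = 45.85 years.
Total proper time: τ_1 + 0.8495 + 45.85 = 98.25, so τ_1 = 98.25 − 46.70 = 51.55 years.
γ_1 = 60.44/51.55 = 1.172; β = √(1 − 1/γ²) = √0.2726.

β = 0.522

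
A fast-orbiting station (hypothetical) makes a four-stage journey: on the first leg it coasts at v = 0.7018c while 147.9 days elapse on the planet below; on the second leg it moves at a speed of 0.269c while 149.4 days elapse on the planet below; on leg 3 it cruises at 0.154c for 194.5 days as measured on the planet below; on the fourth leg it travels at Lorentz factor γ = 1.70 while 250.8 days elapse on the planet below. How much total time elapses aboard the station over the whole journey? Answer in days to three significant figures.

Leg 1: γ = 1/√(1 − 0.7018²) = 1/√0.5075 = 1.404; τ_1 = 147.9/1.404 = 105.4 days.
Leg 2: γ = 1/√(1 − 0.269²) = 1/√0.9276 = 1.038; τ_2 = 149.4/1.038 = 143.9 days.
Leg 3: γ = 1/√(1 − 0.154²) = 1/√0.9763 = 1.012; τ_3 = 194.5/1.012 = 192.2 days.
Leg 4: γ = 1.70; τ_4 = 250.8/1.700 = 147.5 days.
Total: 105.4 + 143.9 + 192.2 + 147.5 days.

τ = 589 days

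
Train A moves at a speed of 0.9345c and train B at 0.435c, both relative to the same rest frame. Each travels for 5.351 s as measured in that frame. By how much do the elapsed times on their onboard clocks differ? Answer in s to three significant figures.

|τ_A − τ_B| = 2.91 s

A: γ = 1/√(1 − 0.9345²) = 1/√0.1267 = 2.809; τ_A = 5.351/2.809 = 1.905 s.
B: γ = 1/√(1 − 0.435²) = 1/√0.8108 = 1.111; τ_B = 5.351/1.111 = 4.818 s.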